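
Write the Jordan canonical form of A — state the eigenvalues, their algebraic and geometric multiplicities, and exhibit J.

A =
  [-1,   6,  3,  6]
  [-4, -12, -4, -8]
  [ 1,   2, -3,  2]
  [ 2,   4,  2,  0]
J_2(-4) ⊕ J_1(-4) ⊕ J_1(-4)

The characteristic polynomial is
  det(x·I − A) = x^4 + 16*x^3 + 96*x^2 + 256*x + 256 = (x + 4)^4

Eigenvalues and multiplicities (the geometric multiplicity of λ is n − rank(A − λI), which equals the number of Jordan blocks for λ):
  λ = -4: algebraic multiplicity = 4, geometric multiplicity = 3

Determining the block sizes for each eigenvalue:
  λ = -4: 3 blocks summing to 4 forces exactly one block of size 2 and the rest size 1 → block sizes [2, 1, 1]

Assembling the blocks gives a Jordan form
J =
  [-4,  1,  0,  0]
  [ 0, -4,  0,  0]
  [ 0,  0, -4,  0]
  [ 0,  0,  0, -4]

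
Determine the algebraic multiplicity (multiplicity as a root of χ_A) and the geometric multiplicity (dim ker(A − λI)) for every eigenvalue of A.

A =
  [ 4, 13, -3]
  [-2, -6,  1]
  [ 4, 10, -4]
λ = -2: alg = 3, geom = 1

Step 1 — factor the characteristic polynomial to read off the algebraic multiplicities:
  χ_A(x) = (x + 2)^3

Step 2 — compute geometric multiplicities via the rank-nullity identity g(λ) = n − rank(A − λI):
  rank(A − (-2)·I) = 2, so dim ker(A − (-2)·I) = n − 2 = 1

Summary:
  λ = -2: algebraic multiplicity = 3, geometric multiplicity = 1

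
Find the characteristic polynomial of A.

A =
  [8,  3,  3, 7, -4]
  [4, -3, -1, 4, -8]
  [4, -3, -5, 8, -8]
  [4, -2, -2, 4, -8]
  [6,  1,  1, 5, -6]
x^5 + 2*x^4 - 24*x^3 - 112*x^2 - 176*x - 96

Expanding det(x·I − A) (e.g. by cofactor expansion or by noting that A is similar to its Jordan form J, which has the same characteristic polynomial as A) gives
  χ_A(x) = x^5 + 2*x^4 - 24*x^3 - 112*x^2 - 176*x - 96
which factors as (x - 6)*(x + 2)^4. The eigenvalues (with algebraic multiplicities) are λ = -2 with multiplicity 4, λ = 6 with multiplicity 1.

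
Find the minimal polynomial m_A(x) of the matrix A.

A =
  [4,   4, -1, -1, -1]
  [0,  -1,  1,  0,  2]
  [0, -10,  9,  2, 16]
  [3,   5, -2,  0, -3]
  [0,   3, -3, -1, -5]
x^5 - 7*x^4 + 19*x^3 - 25*x^2 + 16*x - 4

The characteristic polynomial is χ_A(x) = (x - 2)^2*(x - 1)^3, so the eigenvalues are known. The minimal polynomial is
  m_A(x) = Π_λ (x − λ)^{k_λ}
where k_λ is the size of the *largest* Jordan block for λ (equivalently, the smallest k with (A − λI)^k v = 0 for every generalised eigenvector v of λ).

  λ = 1: largest Jordan block has size 3, contributing (x − 1)^3
  λ = 2: largest Jordan block has size 2, contributing (x − 2)^2

So m_A(x) = (x - 2)^2*(x - 1)^3 = x^5 - 7*x^4 + 19*x^3 - 25*x^2 + 16*x - 4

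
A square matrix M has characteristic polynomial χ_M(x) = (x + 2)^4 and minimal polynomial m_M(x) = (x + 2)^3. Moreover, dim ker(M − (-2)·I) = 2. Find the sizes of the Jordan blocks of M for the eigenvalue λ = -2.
Block sizes for λ = -2: [3, 1]

Step 1 — from the characteristic polynomial, algebraic multiplicity of λ = -2 is 4. From dim ker(M − (-2)·I) = 2, there are exactly 2 Jordan blocks for λ = -2.
Step 2 — from the minimal polynomial, the factor (x + 2)^3 tells us the largest block for λ = -2 has size 3.
Step 3 — with total size 4, 2 blocks, and largest block 3, the block sizes (in nonincreasing order) are [3, 1].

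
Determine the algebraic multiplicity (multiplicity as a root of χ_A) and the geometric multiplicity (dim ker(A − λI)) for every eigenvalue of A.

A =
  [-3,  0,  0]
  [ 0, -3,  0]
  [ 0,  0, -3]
λ = -3: alg = 3, geom = 3

Step 1 — factor the characteristic polynomial to read off the algebraic multiplicities:
  χ_A(x) = (x + 3)^3

Step 2 — compute geometric multiplicities via the rank-nullity identity g(λ) = n − rank(A − λI):
  rank(A − (-3)·I) = 0, so dim ker(A − (-3)·I) = n − 0 = 3

Summary:
  λ = -3: algebraic multiplicity = 3, geometric multiplicity = 3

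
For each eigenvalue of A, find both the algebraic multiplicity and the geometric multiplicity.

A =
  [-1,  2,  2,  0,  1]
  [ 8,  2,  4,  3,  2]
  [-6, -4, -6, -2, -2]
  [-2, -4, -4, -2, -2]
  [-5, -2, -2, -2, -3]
λ = -2: alg = 5, geom = 3

Step 1 — factor the characteristic polynomial to read off the algebraic multiplicities:
  χ_A(x) = (x + 2)^5

Step 2 — compute geometric multiplicities via the rank-nullity identity g(λ) = n − rank(A − λI):
  rank(A − (-2)·I) = 2, so dim ker(A − (-2)·I) = n − 2 = 3

Summary:
  λ = -2: algebraic multiplicity = 5, geometric multiplicity = 3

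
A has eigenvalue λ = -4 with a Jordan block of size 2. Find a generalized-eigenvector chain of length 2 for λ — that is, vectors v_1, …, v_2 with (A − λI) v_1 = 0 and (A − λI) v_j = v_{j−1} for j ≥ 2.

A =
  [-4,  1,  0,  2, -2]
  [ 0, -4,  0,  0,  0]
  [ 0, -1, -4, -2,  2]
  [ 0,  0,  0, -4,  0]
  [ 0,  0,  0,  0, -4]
A Jordan chain for λ = -4 of length 2:
v_1 = (1, 0, -1, 0, 0)ᵀ
v_2 = (0, 1, 0, 0, 0)ᵀ

Let N = A − (-4)·I. We want v_2 with N^2 v_2 = 0 but N^1 v_2 ≠ 0; then v_{j-1} := N · v_j for j = 2, …, 2.

Pick v_2 = (0, 1, 0, 0, 0)ᵀ.
Then v_1 = N · v_2 = (1, 0, -1, 0, 0)ᵀ.

Sanity check: (A − (-4)·I) v_1 = (0, 0, 0, 0, 0)ᵀ = 0. ✓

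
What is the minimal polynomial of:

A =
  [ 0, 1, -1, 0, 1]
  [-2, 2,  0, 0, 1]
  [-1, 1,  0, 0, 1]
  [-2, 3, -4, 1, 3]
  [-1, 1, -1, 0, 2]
x^3 - 3*x^2 + 3*x - 1

The characteristic polynomial is χ_A(x) = (x - 1)^5, so the eigenvalues are known. The minimal polynomial is
  m_A(x) = Π_λ (x − λ)^{k_λ}
where k_λ is the size of the *largest* Jordan block for λ (equivalently, the smallest k with (A − λI)^k v = 0 for every generalised eigenvector v of λ).

  λ = 1: largest Jordan block has size 3, contributing (x − 1)^3

So m_A(x) = (x - 1)^3 = x^3 - 3*x^2 + 3*x - 1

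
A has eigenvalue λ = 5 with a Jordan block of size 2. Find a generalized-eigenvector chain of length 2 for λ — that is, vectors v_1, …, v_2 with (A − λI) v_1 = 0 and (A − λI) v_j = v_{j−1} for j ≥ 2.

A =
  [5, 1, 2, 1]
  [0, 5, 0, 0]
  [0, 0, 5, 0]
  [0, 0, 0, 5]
A Jordan chain for λ = 5 of length 2:
v_1 = (1, 0, 0, 0)ᵀ
v_2 = (0, 1, 0, 0)ᵀ

Let N = A − (5)·I. We want v_2 with N^2 v_2 = 0 but N^1 v_2 ≠ 0; then v_{j-1} := N · v_j for j = 2, …, 2.

Pick v_2 = (0, 1, 0, 0)ᵀ.
Then v_1 = N · v_2 = (1, 0, 0, 0)ᵀ.

Sanity check: (A − (5)·I) v_1 = (0, 0, 0, 0)ᵀ = 0. ✓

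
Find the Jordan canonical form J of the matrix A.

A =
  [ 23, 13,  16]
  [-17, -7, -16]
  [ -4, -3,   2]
J_3(6)

The characteristic polynomial is
  det(x·I − A) = x^3 - 18*x^2 + 108*x - 216 = (x - 6)^3

Eigenvalues and multiplicities (the geometric multiplicity of λ is n − rank(A − λI), which equals the number of Jordan blocks for λ):
  λ = 6: algebraic multiplicity = 3, geometric multiplicity = 1

Determining the block sizes for each eigenvalue:
  λ = 6: one block (gm = 1), so the single block has size am = 3 → block sizes [3]

Assembling the blocks gives a Jordan form
J =
  [6, 1, 0]
  [0, 6, 1]
  [0, 0, 6]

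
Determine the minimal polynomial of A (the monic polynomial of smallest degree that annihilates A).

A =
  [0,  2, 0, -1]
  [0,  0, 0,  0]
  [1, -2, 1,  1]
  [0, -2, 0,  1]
x^2 - x

The characteristic polynomial is χ_A(x) = x^2*(x - 1)^2, so the eigenvalues are known. The minimal polynomial is
  m_A(x) = Π_λ (x − λ)^{k_λ}
where k_λ is the size of the *largest* Jordan block for λ (equivalently, the smallest k with (A − λI)^k v = 0 for every generalised eigenvector v of λ).

  λ = 0: largest Jordan block has size 1, contributing (x − 0)
  λ = 1: largest Jordan block has size 1, contributing (x − 1)

So m_A(x) = x*(x - 1) = x^2 - x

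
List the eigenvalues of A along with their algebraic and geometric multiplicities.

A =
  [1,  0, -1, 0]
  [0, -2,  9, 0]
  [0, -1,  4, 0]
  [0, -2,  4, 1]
λ = 1: alg = 4, geom = 2

Step 1 — factor the characteristic polynomial to read off the algebraic multiplicities:
  χ_A(x) = (x - 1)^4

Step 2 — compute geometric multiplicities via the rank-nullity identity g(λ) = n − rank(A − λI):
  rank(A − (1)·I) = 2, so dim ker(A − (1)·I) = n − 2 = 2

Summary:
  λ = 1: algebraic multiplicity = 4, geometric multiplicity = 2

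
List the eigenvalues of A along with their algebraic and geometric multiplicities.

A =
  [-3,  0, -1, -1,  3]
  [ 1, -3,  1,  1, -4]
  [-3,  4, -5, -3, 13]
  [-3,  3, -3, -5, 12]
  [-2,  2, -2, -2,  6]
λ = -2: alg = 5, geom = 3

Step 1 — factor the characteristic polynomial to read off the algebraic multiplicities:
  χ_A(x) = (x + 2)^5

Step 2 — compute geometric multiplicities via the rank-nullity identity g(λ) = n − rank(A − λI):
  rank(A − (-2)·I) = 2, so dim ker(A − (-2)·I) = n − 2 = 3

Summary:
  λ = -2: algebraic multiplicity = 5, geometric multiplicity = 3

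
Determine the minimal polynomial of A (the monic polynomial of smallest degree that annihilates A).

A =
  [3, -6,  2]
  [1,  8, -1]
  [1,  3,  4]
x^2 - 10*x + 25

The characteristic polynomial is χ_A(x) = (x - 5)^3, so the eigenvalues are known. The minimal polynomial is
  m_A(x) = Π_λ (x − λ)^{k_λ}
where k_λ is the size of the *largest* Jordan block for λ (equivalently, the smallest k with (A − λI)^k v = 0 for every generalised eigenvector v of λ).

  λ = 5: largest Jordan block has size 2, contributing (x − 5)^2

So m_A(x) = (x - 5)^2 = x^2 - 10*x + 25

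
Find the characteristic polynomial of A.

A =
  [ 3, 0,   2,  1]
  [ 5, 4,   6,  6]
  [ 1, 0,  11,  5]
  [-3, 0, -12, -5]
x^4 - 13*x^3 + 60*x^2 - 112*x + 64

Expanding det(x·I − A) (e.g. by cofactor expansion or by noting that A is similar to its Jordan form J, which has the same characteristic polynomial as A) gives
  χ_A(x) = x^4 - 13*x^3 + 60*x^2 - 112*x + 64
which factors as (x - 4)^3*(x - 1). The eigenvalues (with algebraic multiplicities) are λ = 1 with multiplicity 1, λ = 4 with multiplicity 3.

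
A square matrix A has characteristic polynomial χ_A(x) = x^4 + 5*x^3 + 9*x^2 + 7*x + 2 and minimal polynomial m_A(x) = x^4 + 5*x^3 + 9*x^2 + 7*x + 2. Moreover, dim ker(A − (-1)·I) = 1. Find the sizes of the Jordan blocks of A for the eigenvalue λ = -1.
Block sizes for λ = -1: [3]

Step 1 — from the characteristic polynomial, algebraic multiplicity of λ = -1 is 3. From dim ker(A − (-1)·I) = 1, there are exactly 1 Jordan blocks for λ = -1.
Step 2 — from the minimal polynomial, the factor (x + 1)^3 tells us the largest block for λ = -1 has size 3.
Step 3 — with total size 3, 1 blocks, and largest block 3, the block sizes (in nonincreasing order) are [3].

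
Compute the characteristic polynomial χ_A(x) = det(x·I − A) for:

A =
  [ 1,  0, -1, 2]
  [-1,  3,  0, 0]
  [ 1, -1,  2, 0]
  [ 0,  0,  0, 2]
x^4 - 8*x^3 + 24*x^2 - 32*x + 16

Expanding det(x·I − A) (e.g. by cofactor expansion or by noting that A is similar to its Jordan form J, which has the same characteristic polynomial as A) gives
  χ_A(x) = x^4 - 8*x^3 + 24*x^2 - 32*x + 16
which factors as (x - 2)^4. The eigenvalues (with algebraic multiplicities) are λ = 2 with multiplicity 4.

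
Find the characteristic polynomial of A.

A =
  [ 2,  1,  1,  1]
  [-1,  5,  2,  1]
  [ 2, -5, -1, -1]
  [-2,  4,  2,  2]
x^4 - 8*x^3 + 24*x^2 - 32*x + 16

Expanding det(x·I − A) (e.g. by cofactor expansion or by noting that A is similar to its Jordan form J, which has the same characteristic polynomial as A) gives
  χ_A(x) = x^4 - 8*x^3 + 24*x^2 - 32*x + 16
which factors as (x - 2)^4. The eigenvalues (with algebraic multiplicities) are λ = 2 with multiplicity 4.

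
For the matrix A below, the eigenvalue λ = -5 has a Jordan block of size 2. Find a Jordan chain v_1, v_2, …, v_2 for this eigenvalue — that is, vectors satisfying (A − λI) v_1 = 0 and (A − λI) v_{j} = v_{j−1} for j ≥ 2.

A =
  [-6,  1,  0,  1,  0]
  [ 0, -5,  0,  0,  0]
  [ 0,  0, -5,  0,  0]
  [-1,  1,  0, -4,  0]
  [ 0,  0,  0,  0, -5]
A Jordan chain for λ = -5 of length 2:
v_1 = (-1, 0, 0, -1, 0)ᵀ
v_2 = (1, 0, 0, 0, 0)ᵀ

Let N = A − (-5)·I. We want v_2 with N^2 v_2 = 0 but N^1 v_2 ≠ 0; then v_{j-1} := N · v_j for j = 2, …, 2.

Pick v_2 = (1, 0, 0, 0, 0)ᵀ.
Then v_1 = N · v_2 = (-1, 0, 0, -1, 0)ᵀ.

Sanity check: (A − (-5)·I) v_1 = (0, 0, 0, 0, 0)ᵀ = 0. ✓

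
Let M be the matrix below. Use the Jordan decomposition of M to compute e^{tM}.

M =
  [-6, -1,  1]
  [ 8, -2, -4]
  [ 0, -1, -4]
e^{tM} =
  [-2*t^2*exp(-4*t) - 2*t*exp(-4*t) + exp(-4*t), -t^2*exp(-4*t)/2 - t*exp(-4*t), t^2*exp(-4*t) + t*exp(-4*t)]
  [8*t*exp(-4*t), 2*t*exp(-4*t) + exp(-4*t), -4*t*exp(-4*t)]
  [-4*t^2*exp(-4*t), -t^2*exp(-4*t) - t*exp(-4*t), 2*t^2*exp(-4*t) + exp(-4*t)]

Strategy: write M = P · J · P⁻¹ where J is a Jordan canonical form, so e^{tM} = P · e^{tJ} · P⁻¹, and e^{tJ} can be computed block-by-block.

M has Jordan form
J =
  [-4,  1,  0]
  [ 0, -4,  1]
  [ 0,  0, -4]
(up to reordering of blocks).

Per-block formulas:
  For a 3×3 Jordan block J_3(-4): exp(t · J_3(-4)) = e^(-4t)·(I + t·N + (t^2/2)·N^2), where N is the 3×3 nilpotent shift.

After assembling e^{tJ} and conjugating by P, we get:

e^{tM} =
  [-2*t^2*exp(-4*t) - 2*t*exp(-4*t) + exp(-4*t), -t^2*exp(-4*t)/2 - t*exp(-4*t), t^2*exp(-4*t) + t*exp(-4*t)]
  [8*t*exp(-4*t), 2*t*exp(-4*t) + exp(-4*t), -4*t*exp(-4*t)]
  [-4*t^2*exp(-4*t), -t^2*exp(-4*t) - t*exp(-4*t), 2*t^2*exp(-4*t) + exp(-4*t)]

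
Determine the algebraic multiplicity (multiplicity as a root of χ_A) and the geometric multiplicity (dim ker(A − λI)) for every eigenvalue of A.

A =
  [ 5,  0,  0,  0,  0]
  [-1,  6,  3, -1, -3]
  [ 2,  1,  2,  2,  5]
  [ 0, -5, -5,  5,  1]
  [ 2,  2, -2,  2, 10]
λ = 5: alg = 2, geom = 2; λ = 6: alg = 3, geom = 1

Step 1 — factor the characteristic polynomial to read off the algebraic multiplicities:
  χ_A(x) = (x - 6)^3*(x - 5)^2

Step 2 — compute geometric multiplicities via the rank-nullity identity g(λ) = n − rank(A − λI):
  rank(A − (5)·I) = 3, so dim ker(A − (5)·I) = n − 3 = 2
  rank(A − (6)·I) = 4, so dim ker(A − (6)·I) = n − 4 = 1

Summary:
  λ = 5: algebraic multiplicity = 2, geometric multiplicity = 2
  λ = 6: algebraic multiplicity = 3, geometric multiplicity = 1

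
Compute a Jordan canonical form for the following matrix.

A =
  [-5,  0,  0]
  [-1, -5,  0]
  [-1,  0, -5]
J_2(-5) ⊕ J_1(-5)

The characteristic polynomial is
  det(x·I − A) = x^3 + 15*x^2 + 75*x + 125 = (x + 5)^3

Eigenvalues and multiplicities (the geometric multiplicity of λ is n − rank(A − λI), which equals the number of Jordan blocks for λ):
  λ = -5: algebraic multiplicity = 3, geometric multiplicity = 2

Determining the block sizes for each eigenvalue:
  λ = -5: 2 blocks summing to 3 forces exactly one block of size 2 and the rest size 1 → block sizes [2, 1]

Assembling the blocks gives a Jordan form
J =
  [-5,  1,  0]
  [ 0, -5,  0]
  [ 0,  0, -5]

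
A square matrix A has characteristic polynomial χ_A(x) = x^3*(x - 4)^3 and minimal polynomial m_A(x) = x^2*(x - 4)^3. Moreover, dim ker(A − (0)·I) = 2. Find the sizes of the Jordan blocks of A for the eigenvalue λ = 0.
Block sizes for λ = 0: [2, 1]

Step 1 — from the characteristic polynomial, algebraic multiplicity of λ = 0 is 3. From dim ker(A − (0)·I) = 2, there are exactly 2 Jordan blocks for λ = 0.
Step 2 — from the minimal polynomial, the factor (x − 0)^2 tells us the largest block for λ = 0 has size 2.
Step 3 — with total size 3, 2 blocks, and largest block 2, the block sizes (in nonincreasing order) are [2, 1].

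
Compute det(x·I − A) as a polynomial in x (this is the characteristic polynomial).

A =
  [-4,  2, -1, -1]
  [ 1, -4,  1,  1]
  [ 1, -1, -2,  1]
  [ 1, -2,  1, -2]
x^4 + 12*x^3 + 54*x^2 + 108*x + 81

Expanding det(x·I − A) (e.g. by cofactor expansion or by noting that A is similar to its Jordan form J, which has the same characteristic polynomial as A) gives
  χ_A(x) = x^4 + 12*x^3 + 54*x^2 + 108*x + 81
which factors as (x + 3)^4. The eigenvalues (with algebraic multiplicities) are λ = -3 with multiplicity 4.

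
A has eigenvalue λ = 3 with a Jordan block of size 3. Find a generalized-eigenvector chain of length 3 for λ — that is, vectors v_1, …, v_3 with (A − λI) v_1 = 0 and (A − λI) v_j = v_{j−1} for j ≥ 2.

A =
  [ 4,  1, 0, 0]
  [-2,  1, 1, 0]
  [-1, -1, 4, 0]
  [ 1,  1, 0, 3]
A Jordan chain for λ = 3 of length 3:
v_1 = (-1, 1, 0, -1)ᵀ
v_2 = (1, -2, -1, 1)ᵀ
v_3 = (1, 0, 0, 0)ᵀ

Let N = A − (3)·I. We want v_3 with N^3 v_3 = 0 but N^2 v_3 ≠ 0; then v_{j-1} := N · v_j for j = 3, …, 2.

Pick v_3 = (1, 0, 0, 0)ᵀ.
Then v_2 = N · v_3 = (1, -2, -1, 1)ᵀ.
Then v_1 = N · v_2 = (-1, 1, 0, -1)ᵀ.

Sanity check: (A − (3)·I) v_1 = (0, 0, 0, 0)ᵀ = 0. ✓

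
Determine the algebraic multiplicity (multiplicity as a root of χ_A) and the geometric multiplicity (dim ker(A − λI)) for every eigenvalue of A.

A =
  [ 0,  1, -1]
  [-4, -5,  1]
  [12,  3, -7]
λ = -4: alg = 3, geom = 2

Step 1 — factor the characteristic polynomial to read off the algebraic multiplicities:
  χ_A(x) = (x + 4)^3

Step 2 — compute geometric multiplicities via the rank-nullity identity g(λ) = n − rank(A − λI):
  rank(A − (-4)·I) = 1, so dim ker(A − (-4)·I) = n − 1 = 2

Summary:
  λ = -4: algebraic multiplicity = 3, geometric multiplicity = 2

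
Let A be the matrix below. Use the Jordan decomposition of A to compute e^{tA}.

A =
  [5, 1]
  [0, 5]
e^{tA} =
  [exp(5*t), t*exp(5*t)]
  [0, exp(5*t)]

Strategy: write A = P · J · P⁻¹ where J is a Jordan canonical form, so e^{tA} = P · e^{tJ} · P⁻¹, and e^{tJ} can be computed block-by-block.

A has Jordan form
J =
  [5, 1]
  [0, 5]
(up to reordering of blocks).

Per-block formulas:
  For a 2×2 Jordan block J_2(5): exp(t · J_2(5)) = e^(5t)·(I + t·N), where N is the 2×2 nilpotent shift.

After assembling e^{tJ} and conjugating by P, we get:

e^{tA} =
  [exp(5*t), t*exp(5*t)]
  [0, exp(5*t)]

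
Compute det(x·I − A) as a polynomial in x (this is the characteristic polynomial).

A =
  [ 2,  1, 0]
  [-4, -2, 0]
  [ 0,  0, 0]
x^3

Expanding det(x·I − A) (e.g. by cofactor expansion or by noting that A is similar to its Jordan form J, which has the same characteristic polynomial as A) gives
  χ_A(x) = x^3
which factors as x^3. The eigenvalues (with algebraic multiplicities) are λ = 0 with multiplicity 3.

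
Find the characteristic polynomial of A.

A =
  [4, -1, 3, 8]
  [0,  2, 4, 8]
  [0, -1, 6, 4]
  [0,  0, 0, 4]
x^4 - 16*x^3 + 96*x^2 - 256*x + 256

Expanding det(x·I − A) (e.g. by cofactor expansion or by noting that A is similar to its Jordan form J, which has the same characteristic polynomial as A) gives
  χ_A(x) = x^4 - 16*x^3 + 96*x^2 - 256*x + 256
which factors as (x - 4)^4. The eigenvalues (with algebraic multiplicities) are λ = 4 with multiplicity 4.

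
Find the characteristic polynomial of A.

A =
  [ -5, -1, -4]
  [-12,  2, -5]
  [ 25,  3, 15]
x^3 - 12*x^2 + 48*x - 64

Expanding det(x·I − A) (e.g. by cofactor expansion or by noting that A is similar to its Jordan form J, which has the same characteristic polynomial as A) gives
  χ_A(x) = x^3 - 12*x^2 + 48*x - 64
which factors as (x - 4)^3. The eigenvalues (with algebraic multiplicities) are λ = 4 with multiplicity 3.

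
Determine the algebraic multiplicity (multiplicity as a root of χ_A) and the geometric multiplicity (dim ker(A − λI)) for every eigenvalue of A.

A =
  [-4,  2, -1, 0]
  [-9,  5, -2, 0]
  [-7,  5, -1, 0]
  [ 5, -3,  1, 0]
λ = 0: alg = 4, geom = 2

Step 1 — factor the characteristic polynomial to read off the algebraic multiplicities:
  χ_A(x) = x^4

Step 2 — compute geometric multiplicities via the rank-nullity identity g(λ) = n − rank(A − λI):
  rank(A − (0)·I) = 2, so dim ker(A − (0)·I) = n − 2 = 2

Summary:
  λ = 0: algebraic multiplicity = 4, geometric multiplicity = 2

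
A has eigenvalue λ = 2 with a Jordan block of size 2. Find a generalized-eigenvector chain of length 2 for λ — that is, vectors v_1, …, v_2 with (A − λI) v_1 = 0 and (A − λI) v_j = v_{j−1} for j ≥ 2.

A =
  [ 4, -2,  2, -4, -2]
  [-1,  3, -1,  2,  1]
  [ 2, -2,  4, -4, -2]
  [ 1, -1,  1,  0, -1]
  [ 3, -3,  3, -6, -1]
A Jordan chain for λ = 2 of length 2:
v_1 = (2, -1, 2, 1, 3)ᵀ
v_2 = (1, 0, 0, 0, 0)ᵀ

Let N = A − (2)·I. We want v_2 with N^2 v_2 = 0 but N^1 v_2 ≠ 0; then v_{j-1} := N · v_j for j = 2, …, 2.

Pick v_2 = (1, 0, 0, 0, 0)ᵀ.
Then v_1 = N · v_2 = (2, -1, 2, 1, 3)ᵀ.

Sanity check: (A − (2)·I) v_1 = (0, 0, 0, 0, 0)ᵀ = 0. ✓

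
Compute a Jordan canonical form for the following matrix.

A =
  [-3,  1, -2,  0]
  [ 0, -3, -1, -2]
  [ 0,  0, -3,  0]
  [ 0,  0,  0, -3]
J_3(-3) ⊕ J_1(-3)

The characteristic polynomial is
  det(x·I − A) = x^4 + 12*x^3 + 54*x^2 + 108*x + 81 = (x + 3)^4

Eigenvalues and multiplicities (the geometric multiplicity of λ is n − rank(A − λI), which equals the number of Jordan blocks for λ):
  λ = -3: algebraic multiplicity = 4, geometric multiplicity = 2

Determining the block sizes for each eigenvalue:
  λ = -3: with am = 4 and gm = 2, the partition is not yet determined (e.g. several partitions of 4 into 2 parts exist). Let N = A − (-3)·I. Computing rank(N^1) = 2, rank(N^2) = 1, rank(N^3) = 0; the number of blocks of size ≥ j is rank(N^{j−1}) − rank(N^j), giving [2, 1, 1]. So we have 1 block(s) of size 3, 1 block(s) of size 1 → block sizes [3, 1]

Assembling the blocks gives a Jordan form
J =
  [-3,  1,  0,  0]
  [ 0, -3,  1,  0]
  [ 0,  0, -3,  0]
  [ 0,  0,  0, -3]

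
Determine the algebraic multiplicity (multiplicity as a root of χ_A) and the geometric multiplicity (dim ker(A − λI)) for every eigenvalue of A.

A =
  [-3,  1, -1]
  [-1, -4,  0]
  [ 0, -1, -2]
λ = -3: alg = 3, geom = 1

Step 1 — factor the characteristic polynomial to read off the algebraic multiplicities:
  χ_A(x) = (x + 3)^3

Step 2 — compute geometric multiplicities via the rank-nullity identity g(λ) = n − rank(A − λI):
  rank(A − (-3)·I) = 2, so dim ker(A − (-3)·I) = n − 2 = 1

Summary:
  λ = -3: algebraic multiplicity = 3, geometric multiplicity = 1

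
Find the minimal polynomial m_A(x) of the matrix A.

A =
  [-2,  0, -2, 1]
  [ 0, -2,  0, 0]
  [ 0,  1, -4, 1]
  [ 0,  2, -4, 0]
x^2 + 4*x + 4

The characteristic polynomial is χ_A(x) = (x + 2)^4, so the eigenvalues are known. The minimal polynomial is
  m_A(x) = Π_λ (x − λ)^{k_λ}
where k_λ is the size of the *largest* Jordan block for λ (equivalently, the smallest k with (A − λI)^k v = 0 for every generalised eigenvector v of λ).

  λ = -2: largest Jordan block has size 2, contributing (x + 2)^2

So m_A(x) = (x + 2)^2 = x^2 + 4*x + 4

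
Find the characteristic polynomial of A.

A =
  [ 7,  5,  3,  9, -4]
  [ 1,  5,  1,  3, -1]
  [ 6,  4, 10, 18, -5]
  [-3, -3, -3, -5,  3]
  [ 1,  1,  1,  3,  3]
x^5 - 20*x^4 + 160*x^3 - 640*x^2 + 1280*x - 1024

Expanding det(x·I − A) (e.g. by cofactor expansion or by noting that A is similar to its Jordan form J, which has the same characteristic polynomial as A) gives
  χ_A(x) = x^5 - 20*x^4 + 160*x^3 - 640*x^2 + 1280*x - 1024
which factors as (x - 4)^5. The eigenvalues (with algebraic multiplicities) are λ = 4 with multiplicity 5.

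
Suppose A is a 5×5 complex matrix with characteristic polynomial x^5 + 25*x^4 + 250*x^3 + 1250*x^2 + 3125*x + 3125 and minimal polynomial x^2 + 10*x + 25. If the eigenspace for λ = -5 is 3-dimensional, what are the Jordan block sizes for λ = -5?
Block sizes for λ = -5: [2, 2, 1]

Step 1 — from the characteristic polynomial, algebraic multiplicity of λ = -5 is 5. From dim ker(A − (-5)·I) = 3, there are exactly 3 Jordan blocks for λ = -5.
Step 2 — from the minimal polynomial, the factor (x + 5)^2 tells us the largest block for λ = -5 has size 2.
Step 3 — with total size 5, 3 blocks, and largest block 2, the block sizes (in nonincreasing order) are [2, 2, 1].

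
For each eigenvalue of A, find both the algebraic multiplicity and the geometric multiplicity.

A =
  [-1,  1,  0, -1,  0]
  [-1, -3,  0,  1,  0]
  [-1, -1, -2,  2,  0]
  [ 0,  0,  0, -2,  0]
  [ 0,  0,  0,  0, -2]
λ = -2: alg = 5, geom = 3

Step 1 — factor the characteristic polynomial to read off the algebraic multiplicities:
  χ_A(x) = (x + 2)^5

Step 2 — compute geometric multiplicities via the rank-nullity identity g(λ) = n − rank(A − λI):
  rank(A − (-2)·I) = 2, so dim ker(A − (-2)·I) = n − 2 = 3

Summary:
  λ = -2: algebraic multiplicity = 5, geometric multiplicity = 3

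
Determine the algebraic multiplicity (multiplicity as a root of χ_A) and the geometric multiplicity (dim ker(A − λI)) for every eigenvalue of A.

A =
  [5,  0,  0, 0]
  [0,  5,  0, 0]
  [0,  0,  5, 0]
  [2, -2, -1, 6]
λ = 5: alg = 3, geom = 3; λ = 6: alg = 1, geom = 1

Step 1 — factor the characteristic polynomial to read off the algebraic multiplicities:
  χ_A(x) = (x - 6)*(x - 5)^3

Step 2 — compute geometric multiplicities via the rank-nullity identity g(λ) = n − rank(A − λI):
  rank(A − (5)·I) = 1, so dim ker(A − (5)·I) = n − 1 = 3
  rank(A − (6)·I) = 3, so dim ker(A − (6)·I) = n − 3 = 1

Summary:
  λ = 5: algebraic multiplicity = 3, geometric multiplicity = 3
  λ = 6: algebraic multiplicity = 1, geometric multiplicity = 1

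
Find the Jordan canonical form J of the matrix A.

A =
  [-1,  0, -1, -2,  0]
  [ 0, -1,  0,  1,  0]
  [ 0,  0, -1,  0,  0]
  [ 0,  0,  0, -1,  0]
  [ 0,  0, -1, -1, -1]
J_2(-1) ⊕ J_2(-1) ⊕ J_1(-1)

The characteristic polynomial is
  det(x·I − A) = x^5 + 5*x^4 + 10*x^3 + 10*x^2 + 5*x + 1 = (x + 1)^5

Eigenvalues and multiplicities (the geometric multiplicity of λ is n − rank(A − λI), which equals the number of Jordan blocks for λ):
  λ = -1: algebraic multiplicity = 5, geometric multiplicity = 3

Determining the block sizes for each eigenvalue:
  λ = -1: with am = 5 and gm = 3, the partition is not yet determined (e.g. several partitions of 5 into 3 parts exist). Let N = A − (-1)·I. Computing rank(N^1) = 2, rank(N^2) = 0; the number of blocks of size ≥ j is rank(N^{j−1}) − rank(N^j), giving [3, 2]. So we have 2 block(s) of size 2, 1 block(s) of size 1 → block sizes [2, 2, 1]

Assembling the blocks gives a Jordan form
J =
  [-1,  1,  0,  0,  0]
  [ 0, -1,  0,  0,  0]
  [ 0,  0, -1,  1,  0]
  [ 0,  0,  0, -1,  0]
  [ 0,  0,  0,  0, -1]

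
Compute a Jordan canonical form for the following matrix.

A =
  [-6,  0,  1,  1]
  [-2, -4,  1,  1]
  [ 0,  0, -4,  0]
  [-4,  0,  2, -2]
J_2(-4) ⊕ J_1(-4) ⊕ J_1(-4)

The characteristic polynomial is
  det(x·I − A) = x^4 + 16*x^3 + 96*x^2 + 256*x + 256 = (x + 4)^4

Eigenvalues and multiplicities (the geometric multiplicity of λ is n − rank(A − λI), which equals the number of Jordan blocks for λ):
  λ = -4: algebraic multiplicity = 4, geometric multiplicity = 3

Determining the block sizes for each eigenvalue:
  λ = -4: 3 blocks summing to 4 forces exactly one block of size 2 and the rest size 1 → block sizes [2, 1, 1]

Assembling the blocks gives a Jordan form
J =
  [-4,  1,  0,  0]
  [ 0, -4,  0,  0]
  [ 0,  0, -4,  0]
  [ 0,  0,  0, -4]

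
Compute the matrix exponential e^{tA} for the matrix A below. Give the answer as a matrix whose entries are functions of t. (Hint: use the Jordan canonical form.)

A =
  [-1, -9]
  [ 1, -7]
e^{tA} =
  [3*t*exp(-4*t) + exp(-4*t), -9*t*exp(-4*t)]
  [t*exp(-4*t), -3*t*exp(-4*t) + exp(-4*t)]

Strategy: write A = P · J · P⁻¹ where J is a Jordan canonical form, so e^{tA} = P · e^{tJ} · P⁻¹, and e^{tJ} can be computed block-by-block.

A has Jordan form
J =
  [-4,  1]
  [ 0, -4]
(up to reordering of blocks).

Per-block formulas:
  For a 2×2 Jordan block J_2(-4): exp(t · J_2(-4)) = e^(-4t)·(I + t·N), where N is the 2×2 nilpotent shift.

After assembling e^{tJ} and conjugating by P, we get:

e^{tA} =
  [3*t*exp(-4*t) + exp(-4*t), -9*t*exp(-4*t)]
  [t*exp(-4*t), -3*t*exp(-4*t) + exp(-4*t)]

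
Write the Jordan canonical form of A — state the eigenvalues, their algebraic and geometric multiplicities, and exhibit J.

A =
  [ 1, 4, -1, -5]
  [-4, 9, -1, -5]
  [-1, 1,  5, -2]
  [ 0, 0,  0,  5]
J_3(5) ⊕ J_1(5)

The characteristic polynomial is
  det(x·I − A) = x^4 - 20*x^3 + 150*x^2 - 500*x + 625 = (x - 5)^4

Eigenvalues and multiplicities (the geometric multiplicity of λ is n − rank(A − λI), which equals the number of Jordan blocks for λ):
  λ = 5: algebraic multiplicity = 4, geometric multiplicity = 2

Determining the block sizes for each eigenvalue:
  λ = 5: with am = 4 and gm = 2, the partition is not yet determined (e.g. several partitions of 4 into 2 parts exist). Let N = A − (5)·I. Computing rank(N^1) = 2, rank(N^2) = 1, rank(N^3) = 0; the number of blocks of size ≥ j is rank(N^{j−1}) − rank(N^j), giving [2, 1, 1]. So we have 1 block(s) of size 3, 1 block(s) of size 1 → block sizes [3, 1]

Assembling the blocks gives a Jordan form
J =
  [5, 1, 0, 0]
  [0, 5, 1, 0]
  [0, 0, 5, 0]
  [0, 0, 0, 5]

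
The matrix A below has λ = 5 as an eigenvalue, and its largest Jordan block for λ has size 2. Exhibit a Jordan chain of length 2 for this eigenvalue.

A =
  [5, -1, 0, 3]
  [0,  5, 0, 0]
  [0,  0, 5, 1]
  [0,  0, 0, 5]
A Jordan chain for λ = 5 of length 2:
v_1 = (-1, 0, 0, 0)ᵀ
v_2 = (0, 1, 0, 0)ᵀ

Let N = A − (5)·I. We want v_2 with N^2 v_2 = 0 but N^1 v_2 ≠ 0; then v_{j-1} := N · v_j for j = 2, …, 2.

Pick v_2 = (0, 1, 0, 0)ᵀ.
Then v_1 = N · v_2 = (-1, 0, 0, 0)ᵀ.

Sanity check: (A − (5)·I) v_1 = (0, 0, 0, 0)ᵀ = 0. ✓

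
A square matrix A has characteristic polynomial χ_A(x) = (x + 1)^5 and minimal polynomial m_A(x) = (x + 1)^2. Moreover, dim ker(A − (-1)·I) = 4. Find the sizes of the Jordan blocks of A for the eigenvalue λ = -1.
Block sizes for λ = -1: [2, 1, 1, 1]

Step 1 — from the characteristic polynomial, algebraic multiplicity of λ = -1 is 5. From dim ker(A − (-1)·I) = 4, there are exactly 4 Jordan blocks for λ = -1.
Step 2 — from the minimal polynomial, the factor (x + 1)^2 tells us the largest block for λ = -1 has size 2.
Step 3 — with total size 5, 4 blocks, and largest block 2, the block sizes (in nonincreasing order) are [2, 1, 1, 1].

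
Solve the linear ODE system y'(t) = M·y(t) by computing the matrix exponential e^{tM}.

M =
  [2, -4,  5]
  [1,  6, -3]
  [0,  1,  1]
e^{tM} =
  [-3*t^2*exp(3*t)/2 - t*exp(3*t) + exp(3*t), -3*t^2*exp(3*t)/2 - 4*t*exp(3*t), -3*t^2*exp(3*t)/2 + 5*t*exp(3*t)]
  [t^2*exp(3*t) + t*exp(3*t), t^2*exp(3*t) + 3*t*exp(3*t) + exp(3*t), t^2*exp(3*t) - 3*t*exp(3*t)]
  [t^2*exp(3*t)/2, t^2*exp(3*t)/2 + t*exp(3*t), t^2*exp(3*t)/2 - 2*t*exp(3*t) + exp(3*t)]

Strategy: write M = P · J · P⁻¹ where J is a Jordan canonical form, so e^{tM} = P · e^{tJ} · P⁻¹, and e^{tJ} can be computed block-by-block.

M has Jordan form
J =
  [3, 1, 0]
  [0, 3, 1]
  [0, 0, 3]
(up to reordering of blocks).

Per-block formulas:
  For a 3×3 Jordan block J_3(3): exp(t · J_3(3)) = e^(3t)·(I + t·N + (t^2/2)·N^2), where N is the 3×3 nilpotent shift.

After assembling e^{tJ} and conjugating by P, we get:

e^{tM} =
  [-3*t^2*exp(3*t)/2 - t*exp(3*t) + exp(3*t), -3*t^2*exp(3*t)/2 - 4*t*exp(3*t), -3*t^2*exp(3*t)/2 + 5*t*exp(3*t)]
  [t^2*exp(3*t) + t*exp(3*t), t^2*exp(3*t) + 3*t*exp(3*t) + exp(3*t), t^2*exp(3*t) - 3*t*exp(3*t)]
  [t^2*exp(3*t)/2, t^2*exp(3*t)/2 + t*exp(3*t), t^2*exp(3*t)/2 - 2*t*exp(3*t) + exp(3*t)]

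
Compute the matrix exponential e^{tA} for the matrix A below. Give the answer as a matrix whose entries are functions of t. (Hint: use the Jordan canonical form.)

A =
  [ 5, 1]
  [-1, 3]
e^{tA} =
  [t*exp(4*t) + exp(4*t), t*exp(4*t)]
  [-t*exp(4*t), -t*exp(4*t) + exp(4*t)]

Strategy: write A = P · J · P⁻¹ where J is a Jordan canonical form, so e^{tA} = P · e^{tJ} · P⁻¹, and e^{tJ} can be computed block-by-block.

A has Jordan form
J =
  [4, 1]
  [0, 4]
(up to reordering of blocks).

Per-block formulas:
  For a 2×2 Jordan block J_2(4): exp(t · J_2(4)) = e^(4t)·(I + t·N), where N is the 2×2 nilpotent shift.

After assembling e^{tJ} and conjugating by P, we get:

e^{tA} =
  [t*exp(4*t) + exp(4*t), t*exp(4*t)]
  [-t*exp(4*t), -t*exp(4*t) + exp(4*t)]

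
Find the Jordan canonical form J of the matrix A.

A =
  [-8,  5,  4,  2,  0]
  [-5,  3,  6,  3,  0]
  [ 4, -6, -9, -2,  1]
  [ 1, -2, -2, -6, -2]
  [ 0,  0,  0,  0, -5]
J_3(-5) ⊕ J_2(-5)

The characteristic polynomial is
  det(x·I − A) = x^5 + 25*x^4 + 250*x^3 + 1250*x^2 + 3125*x + 3125 = (x + 5)^5

Eigenvalues and multiplicities (the geometric multiplicity of λ is n − rank(A − λI), which equals the number of Jordan blocks for λ):
  λ = -5: algebraic multiplicity = 5, geometric multiplicity = 2

Determining the block sizes for each eigenvalue:
  λ = -5: with am = 5 and gm = 2, the partition is not yet determined (e.g. several partitions of 5 into 2 parts exist). Let N = A − (-5)·I. Computing rank(N^1) = 3, rank(N^2) = 1, rank(N^3) = 0; the number of blocks of size ≥ j is rank(N^{j−1}) − rank(N^j), giving [2, 2, 1]. So we have 1 block(s) of size 3, 1 block(s) of size 2 → block sizes [3, 2]

Assembling the blocks gives a Jordan form
J =
  [-5,  1,  0,  0,  0]
  [ 0, -5,  1,  0,  0]
  [ 0,  0, -5,  0,  0]
  [ 0,  0,  0, -5,  1]
  [ 0,  0,  0,  0, -5]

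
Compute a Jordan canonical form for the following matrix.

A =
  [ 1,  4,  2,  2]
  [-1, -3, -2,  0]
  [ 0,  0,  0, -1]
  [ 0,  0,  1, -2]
J_2(-1) ⊕ J_2(-1)

The characteristic polynomial is
  det(x·I − A) = x^4 + 4*x^3 + 6*x^2 + 4*x + 1 = (x + 1)^4

Eigenvalues and multiplicities (the geometric multiplicity of λ is n − rank(A − λI), which equals the number of Jordan blocks for λ):
  λ = -1: algebraic multiplicity = 4, geometric multiplicity = 2

Determining the block sizes for each eigenvalue:
  λ = -1: with am = 4 and gm = 2, the partition is not yet determined (e.g. several partitions of 4 into 2 parts exist). Let N = A − (-1)·I. Computing rank(N^1) = 2, rank(N^2) = 0; the number of blocks of size ≥ j is rank(N^{j−1}) − rank(N^j), giving [2, 2]. So we have 2 block(s) of size 2 → block sizes [2, 2]

Assembling the blocks gives a Jordan form
J =
  [-1,  1,  0,  0]
  [ 0, -1,  0,  0]
  [ 0,  0, -1,  1]
  [ 0,  0,  0, -1]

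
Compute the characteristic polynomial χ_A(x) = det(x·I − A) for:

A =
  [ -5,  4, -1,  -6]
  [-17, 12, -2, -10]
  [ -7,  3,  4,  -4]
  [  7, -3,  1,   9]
x^4 - 20*x^3 + 150*x^2 - 500*x + 625

Expanding det(x·I − A) (e.g. by cofactor expansion or by noting that A is similar to its Jordan form J, which has the same characteristic polynomial as A) gives
  χ_A(x) = x^4 - 20*x^3 + 150*x^2 - 500*x + 625
which factors as (x - 5)^4. The eigenvalues (with algebraic multiplicities) are λ = 5 with multiplicity 4.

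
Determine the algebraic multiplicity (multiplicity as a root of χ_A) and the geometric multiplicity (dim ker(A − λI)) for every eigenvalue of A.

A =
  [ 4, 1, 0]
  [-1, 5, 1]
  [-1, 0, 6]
λ = 5: alg = 3, geom = 1

Step 1 — factor the characteristic polynomial to read off the algebraic multiplicities:
  χ_A(x) = (x - 5)^3

Step 2 — compute geometric multiplicities via the rank-nullity identity g(λ) = n − rank(A − λI):
  rank(A − (5)·I) = 2, so dim ker(A − (5)·I) = n − 2 = 1

Summary:
  λ = 5: algebraic multiplicity = 3, geometric multiplicity = 1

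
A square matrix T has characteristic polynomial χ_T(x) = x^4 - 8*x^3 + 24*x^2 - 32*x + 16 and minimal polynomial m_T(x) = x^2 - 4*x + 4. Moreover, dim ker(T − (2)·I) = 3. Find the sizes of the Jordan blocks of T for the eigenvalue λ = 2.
Block sizes for λ = 2: [2, 1, 1]

Step 1 — from the characteristic polynomial, algebraic multiplicity of λ = 2 is 4. From dim ker(T − (2)·I) = 3, there are exactly 3 Jordan blocks for λ = 2.
Step 2 — from the minimal polynomial, the factor (x − 2)^2 tells us the largest block for λ = 2 has size 2.
Step 3 — with total size 4, 3 blocks, and largest block 2, the block sizes (in nonincreasing order) are [2, 1, 1].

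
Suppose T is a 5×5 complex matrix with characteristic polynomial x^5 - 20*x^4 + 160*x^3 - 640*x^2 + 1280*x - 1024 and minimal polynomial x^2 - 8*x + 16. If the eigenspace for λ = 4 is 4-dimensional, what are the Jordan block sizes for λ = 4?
Block sizes for λ = 4: [2, 1, 1, 1]

Step 1 — from the characteristic polynomial, algebraic multiplicity of λ = 4 is 5. From dim ker(T − (4)·I) = 4, there are exactly 4 Jordan blocks for λ = 4.
Step 2 — from the minimal polynomial, the factor (x − 4)^2 tells us the largest block for λ = 4 has size 2.
Step 3 — with total size 5, 4 blocks, and largest block 2, the block sizes (in nonincreasing order) are [2, 1, 1, 1].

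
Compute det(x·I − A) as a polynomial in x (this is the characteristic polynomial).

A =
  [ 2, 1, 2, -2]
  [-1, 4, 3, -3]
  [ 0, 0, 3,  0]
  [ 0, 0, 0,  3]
x^4 - 12*x^3 + 54*x^2 - 108*x + 81

Expanding det(x·I − A) (e.g. by cofactor expansion or by noting that A is similar to its Jordan form J, which has the same characteristic polynomial as A) gives
  χ_A(x) = x^4 - 12*x^3 + 54*x^2 - 108*x + 81
which factors as (x - 3)^4. The eigenvalues (with algebraic multiplicities) are λ = 3 with multiplicity 4.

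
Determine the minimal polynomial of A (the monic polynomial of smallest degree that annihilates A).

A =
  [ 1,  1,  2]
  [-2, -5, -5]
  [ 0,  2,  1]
x^3 + 3*x^2 + 3*x + 1

The characteristic polynomial is χ_A(x) = (x + 1)^3, so the eigenvalues are known. The minimal polynomial is
  m_A(x) = Π_λ (x − λ)^{k_λ}
where k_λ is the size of the *largest* Jordan block for λ (equivalently, the smallest k with (A − λI)^k v = 0 for every generalised eigenvector v of λ).

  λ = -1: largest Jordan block has size 3, contributing (x + 1)^3

So m_A(x) = (x + 1)^3 = x^3 + 3*x^2 + 3*x + 1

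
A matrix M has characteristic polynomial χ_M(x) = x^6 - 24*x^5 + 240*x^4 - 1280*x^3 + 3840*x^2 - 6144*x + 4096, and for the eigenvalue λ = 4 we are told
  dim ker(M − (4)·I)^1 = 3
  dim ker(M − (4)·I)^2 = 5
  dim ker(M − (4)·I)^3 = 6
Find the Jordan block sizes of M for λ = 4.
Block sizes for λ = 4: [3, 2, 1]

From the dimensions of kernels of powers, the number of Jordan blocks of size at least j is d_j − d_{j−1} where d_j = dim ker(N^j) (with d_0 = 0). Computing the differences gives [3, 2, 1].
The number of blocks of size exactly k is (#blocks of size ≥ k) − (#blocks of size ≥ k + 1), so the partition is: 1 block(s) of size 1, 1 block(s) of size 2, 1 block(s) of size 3.
In nonincreasing order the block sizes are [3, 2, 1].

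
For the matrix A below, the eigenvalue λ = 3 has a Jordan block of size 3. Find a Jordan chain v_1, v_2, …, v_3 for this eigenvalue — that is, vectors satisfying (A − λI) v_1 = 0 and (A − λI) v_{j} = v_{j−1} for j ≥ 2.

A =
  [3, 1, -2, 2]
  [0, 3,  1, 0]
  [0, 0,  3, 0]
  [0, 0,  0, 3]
A Jordan chain for λ = 3 of length 3:
v_1 = (1, 0, 0, 0)ᵀ
v_2 = (-2, 1, 0, 0)ᵀ
v_3 = (0, 0, 1, 0)ᵀ

Let N = A − (3)·I. We want v_3 with N^3 v_3 = 0 but N^2 v_3 ≠ 0; then v_{j-1} := N · v_j for j = 3, …, 2.

Pick v_3 = (0, 0, 1, 0)ᵀ.
Then v_2 = N · v_3 = (-2, 1, 0, 0)ᵀ.
Then v_1 = N · v_2 = (1, 0, 0, 0)ᵀ.

Sanity check: (A − (3)·I) v_1 = (0, 0, 0, 0)ᵀ = 0. ✓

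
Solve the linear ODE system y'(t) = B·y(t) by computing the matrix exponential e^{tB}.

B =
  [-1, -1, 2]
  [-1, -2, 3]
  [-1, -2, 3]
e^{tB} =
  [1 - t, -t^2/2 - t, t^2/2 + 2*t]
  [-t, -t^2/2 - 2*t + 1, t^2/2 + 3*t]
  [-t, -t^2/2 - 2*t, t^2/2 + 3*t + 1]

Strategy: write B = P · J · P⁻¹ where J is a Jordan canonical form, so e^{tB} = P · e^{tJ} · P⁻¹, and e^{tJ} can be computed block-by-block.

B has Jordan form
J =
  [0, 1, 0]
  [0, 0, 1]
  [0, 0, 0]
(up to reordering of blocks).

Per-block formulas:
  For a 3×3 Jordan block J_3(0): exp(t · J_3(0)) = e^(0t)·(I + t·N + (t^2/2)·N^2), where N is the 3×3 nilpotent shift.

After assembling e^{tJ} and conjugating by P, we get:

e^{tB} =
  [1 - t, -t^2/2 - t, t^2/2 + 2*t]
  [-t, -t^2/2 - 2*t + 1, t^2/2 + 3*t]
  [-t, -t^2/2 - 2*t, t^2/2 + 3*t + 1]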